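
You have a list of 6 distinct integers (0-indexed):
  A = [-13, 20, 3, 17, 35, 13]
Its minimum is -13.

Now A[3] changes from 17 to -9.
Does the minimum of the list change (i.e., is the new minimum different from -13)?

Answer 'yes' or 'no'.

Answer: no

Derivation:
Old min = -13
Change: A[3] 17 -> -9
Changed element was NOT the min; min changes only if -9 < -13.
New min = -13; changed? no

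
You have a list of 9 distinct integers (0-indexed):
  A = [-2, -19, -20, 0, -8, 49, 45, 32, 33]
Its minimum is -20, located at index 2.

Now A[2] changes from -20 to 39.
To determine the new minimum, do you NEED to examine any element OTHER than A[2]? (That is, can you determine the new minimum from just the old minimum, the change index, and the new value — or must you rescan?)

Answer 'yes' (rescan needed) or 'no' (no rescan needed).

Answer: yes

Derivation:
Old min = -20 at index 2
Change at index 2: -20 -> 39
Index 2 WAS the min and new value 39 > old min -20. Must rescan other elements to find the new min.
Needs rescan: yes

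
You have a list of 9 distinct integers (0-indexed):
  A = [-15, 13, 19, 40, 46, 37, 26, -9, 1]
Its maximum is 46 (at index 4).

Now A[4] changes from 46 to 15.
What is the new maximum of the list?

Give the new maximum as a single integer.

Old max = 46 (at index 4)
Change: A[4] 46 -> 15
Changed element WAS the max -> may need rescan.
  Max of remaining elements: 40
  New max = max(15, 40) = 40

Answer: 40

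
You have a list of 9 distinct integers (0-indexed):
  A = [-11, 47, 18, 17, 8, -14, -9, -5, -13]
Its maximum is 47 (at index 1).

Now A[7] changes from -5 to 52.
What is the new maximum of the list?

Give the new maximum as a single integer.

Answer: 52

Derivation:
Old max = 47 (at index 1)
Change: A[7] -5 -> 52
Changed element was NOT the old max.
  New max = max(old_max, new_val) = max(47, 52) = 52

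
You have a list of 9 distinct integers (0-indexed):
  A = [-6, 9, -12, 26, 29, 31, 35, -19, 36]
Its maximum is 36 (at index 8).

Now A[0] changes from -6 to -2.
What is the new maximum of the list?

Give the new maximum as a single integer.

Old max = 36 (at index 8)
Change: A[0] -6 -> -2
Changed element was NOT the old max.
  New max = max(old_max, new_val) = max(36, -2) = 36

Answer: 36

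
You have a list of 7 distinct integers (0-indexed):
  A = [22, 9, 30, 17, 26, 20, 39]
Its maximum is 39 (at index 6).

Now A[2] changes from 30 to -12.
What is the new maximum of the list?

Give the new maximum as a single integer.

Answer: 39

Derivation:
Old max = 39 (at index 6)
Change: A[2] 30 -> -12
Changed element was NOT the old max.
  New max = max(old_max, new_val) = max(39, -12) = 39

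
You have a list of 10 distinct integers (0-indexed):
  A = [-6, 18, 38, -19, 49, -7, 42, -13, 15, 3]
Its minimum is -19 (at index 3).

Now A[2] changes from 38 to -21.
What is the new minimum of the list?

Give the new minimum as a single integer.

Old min = -19 (at index 3)
Change: A[2] 38 -> -21
Changed element was NOT the old min.
  New min = min(old_min, new_val) = min(-19, -21) = -21

Answer: -21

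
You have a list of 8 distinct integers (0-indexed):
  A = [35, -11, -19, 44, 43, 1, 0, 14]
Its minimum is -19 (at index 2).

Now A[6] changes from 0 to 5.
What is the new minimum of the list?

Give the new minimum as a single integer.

Old min = -19 (at index 2)
Change: A[6] 0 -> 5
Changed element was NOT the old min.
  New min = min(old_min, new_val) = min(-19, 5) = -19

Answer: -19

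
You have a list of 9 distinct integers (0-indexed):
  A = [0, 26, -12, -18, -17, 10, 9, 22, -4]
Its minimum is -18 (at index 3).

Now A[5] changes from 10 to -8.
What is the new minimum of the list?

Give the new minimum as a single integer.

Answer: -18

Derivation:
Old min = -18 (at index 3)
Change: A[5] 10 -> -8
Changed element was NOT the old min.
  New min = min(old_min, new_val) = min(-18, -8) = -18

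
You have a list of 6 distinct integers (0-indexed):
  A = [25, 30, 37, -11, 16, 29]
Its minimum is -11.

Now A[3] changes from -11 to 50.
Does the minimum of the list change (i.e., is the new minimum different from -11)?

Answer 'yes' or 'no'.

Old min = -11
Change: A[3] -11 -> 50
Changed element was the min; new min must be rechecked.
New min = 16; changed? yes

Answer: yes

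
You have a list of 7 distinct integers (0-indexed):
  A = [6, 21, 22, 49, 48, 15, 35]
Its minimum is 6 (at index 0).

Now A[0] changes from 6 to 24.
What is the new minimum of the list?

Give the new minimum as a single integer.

Old min = 6 (at index 0)
Change: A[0] 6 -> 24
Changed element WAS the min. Need to check: is 24 still <= all others?
  Min of remaining elements: 15
  New min = min(24, 15) = 15

Answer: 15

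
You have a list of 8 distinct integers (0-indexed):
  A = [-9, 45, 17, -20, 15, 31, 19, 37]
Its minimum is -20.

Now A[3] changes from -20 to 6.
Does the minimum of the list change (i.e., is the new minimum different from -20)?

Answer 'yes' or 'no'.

Answer: yes

Derivation:
Old min = -20
Change: A[3] -20 -> 6
Changed element was the min; new min must be rechecked.
New min = -9; changed? yes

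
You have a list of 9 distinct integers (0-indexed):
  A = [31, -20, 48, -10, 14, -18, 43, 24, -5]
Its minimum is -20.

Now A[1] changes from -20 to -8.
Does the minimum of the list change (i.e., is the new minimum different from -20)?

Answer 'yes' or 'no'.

Answer: yes

Derivation:
Old min = -20
Change: A[1] -20 -> -8
Changed element was the min; new min must be rechecked.
New min = -18; changed? yes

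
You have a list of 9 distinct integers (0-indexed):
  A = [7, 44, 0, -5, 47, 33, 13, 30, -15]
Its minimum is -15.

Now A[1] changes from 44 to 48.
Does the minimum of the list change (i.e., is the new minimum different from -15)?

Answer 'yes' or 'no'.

Answer: no

Derivation:
Old min = -15
Change: A[1] 44 -> 48
Changed element was NOT the min; min changes only if 48 < -15.
New min = -15; changed? no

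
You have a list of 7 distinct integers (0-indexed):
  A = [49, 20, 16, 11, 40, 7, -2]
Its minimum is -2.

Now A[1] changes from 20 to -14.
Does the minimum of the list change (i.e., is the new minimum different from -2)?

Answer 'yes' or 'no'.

Answer: yes

Derivation:
Old min = -2
Change: A[1] 20 -> -14
Changed element was NOT the min; min changes only if -14 < -2.
New min = -14; changed? yes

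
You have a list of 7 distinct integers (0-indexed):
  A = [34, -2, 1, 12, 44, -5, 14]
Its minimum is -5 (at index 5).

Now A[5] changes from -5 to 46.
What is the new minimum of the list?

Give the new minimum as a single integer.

Answer: -2

Derivation:
Old min = -5 (at index 5)
Change: A[5] -5 -> 46
Changed element WAS the min. Need to check: is 46 still <= all others?
  Min of remaining elements: -2
  New min = min(46, -2) = -2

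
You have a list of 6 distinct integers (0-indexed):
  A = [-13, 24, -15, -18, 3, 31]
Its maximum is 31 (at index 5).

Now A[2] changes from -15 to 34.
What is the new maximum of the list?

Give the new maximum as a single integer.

Answer: 34

Derivation:
Old max = 31 (at index 5)
Change: A[2] -15 -> 34
Changed element was NOT the old max.
  New max = max(old_max, new_val) = max(31, 34) = 34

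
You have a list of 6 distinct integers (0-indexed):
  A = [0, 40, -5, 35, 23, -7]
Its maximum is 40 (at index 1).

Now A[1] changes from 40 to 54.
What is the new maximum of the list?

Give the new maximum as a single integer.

Answer: 54

Derivation:
Old max = 40 (at index 1)
Change: A[1] 40 -> 54
Changed element WAS the max -> may need rescan.
  Max of remaining elements: 35
  New max = max(54, 35) = 54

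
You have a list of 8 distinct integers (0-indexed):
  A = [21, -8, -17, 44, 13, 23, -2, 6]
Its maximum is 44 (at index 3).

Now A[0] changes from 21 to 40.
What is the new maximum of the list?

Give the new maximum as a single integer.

Old max = 44 (at index 3)
Change: A[0] 21 -> 40
Changed element was NOT the old max.
  New max = max(old_max, new_val) = max(44, 40) = 44

Answer: 44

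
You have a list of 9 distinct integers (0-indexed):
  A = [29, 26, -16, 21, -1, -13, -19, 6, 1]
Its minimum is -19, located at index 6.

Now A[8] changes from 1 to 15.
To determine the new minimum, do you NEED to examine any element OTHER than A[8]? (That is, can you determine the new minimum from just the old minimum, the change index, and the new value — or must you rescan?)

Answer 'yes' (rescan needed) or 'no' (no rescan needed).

Answer: no

Derivation:
Old min = -19 at index 6
Change at index 8: 1 -> 15
Index 8 was NOT the min. New min = min(-19, 15). No rescan of other elements needed.
Needs rescan: no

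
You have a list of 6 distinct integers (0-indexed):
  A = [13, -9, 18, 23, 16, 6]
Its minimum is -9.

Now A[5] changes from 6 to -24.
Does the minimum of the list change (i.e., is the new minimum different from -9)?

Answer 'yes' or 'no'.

Answer: yes

Derivation:
Old min = -9
Change: A[5] 6 -> -24
Changed element was NOT the min; min changes only if -24 < -9.
New min = -24; changed? yes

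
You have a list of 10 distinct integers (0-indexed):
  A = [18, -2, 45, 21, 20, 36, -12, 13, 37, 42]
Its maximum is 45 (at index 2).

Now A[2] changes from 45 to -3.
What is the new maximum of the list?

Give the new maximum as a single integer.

Answer: 42

Derivation:
Old max = 45 (at index 2)
Change: A[2] 45 -> -3
Changed element WAS the max -> may need rescan.
  Max of remaining elements: 42
  New max = max(-3, 42) = 42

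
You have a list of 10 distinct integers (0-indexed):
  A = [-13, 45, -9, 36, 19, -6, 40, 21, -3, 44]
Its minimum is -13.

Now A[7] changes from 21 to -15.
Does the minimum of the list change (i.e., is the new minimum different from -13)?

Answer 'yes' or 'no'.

Answer: yes

Derivation:
Old min = -13
Change: A[7] 21 -> -15
Changed element was NOT the min; min changes only if -15 < -13.
New min = -15; changed? yes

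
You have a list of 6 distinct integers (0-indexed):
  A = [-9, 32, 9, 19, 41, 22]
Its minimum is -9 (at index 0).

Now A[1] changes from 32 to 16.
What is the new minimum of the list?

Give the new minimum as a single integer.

Old min = -9 (at index 0)
Change: A[1] 32 -> 16
Changed element was NOT the old min.
  New min = min(old_min, new_val) = min(-9, 16) = -9

Answer: -9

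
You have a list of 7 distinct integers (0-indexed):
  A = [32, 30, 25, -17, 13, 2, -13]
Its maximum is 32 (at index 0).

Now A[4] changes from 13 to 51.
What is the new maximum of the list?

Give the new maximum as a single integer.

Old max = 32 (at index 0)
Change: A[4] 13 -> 51
Changed element was NOT the old max.
  New max = max(old_max, new_val) = max(32, 51) = 51

Answer: 51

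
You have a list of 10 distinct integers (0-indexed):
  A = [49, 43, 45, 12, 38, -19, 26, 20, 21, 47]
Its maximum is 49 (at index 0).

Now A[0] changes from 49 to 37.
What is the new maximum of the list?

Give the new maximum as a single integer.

Old max = 49 (at index 0)
Change: A[0] 49 -> 37
Changed element WAS the max -> may need rescan.
  Max of remaining elements: 47
  New max = max(37, 47) = 47

Answer: 47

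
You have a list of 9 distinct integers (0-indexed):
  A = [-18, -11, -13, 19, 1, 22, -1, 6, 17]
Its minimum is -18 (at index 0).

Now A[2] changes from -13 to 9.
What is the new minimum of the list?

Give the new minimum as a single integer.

Old min = -18 (at index 0)
Change: A[2] -13 -> 9
Changed element was NOT the old min.
  New min = min(old_min, new_val) = min(-18, 9) = -18

Answer: -18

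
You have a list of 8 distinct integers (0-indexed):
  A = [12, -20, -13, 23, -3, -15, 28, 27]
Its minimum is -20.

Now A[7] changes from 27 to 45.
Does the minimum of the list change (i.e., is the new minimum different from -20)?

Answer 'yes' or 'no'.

Old min = -20
Change: A[7] 27 -> 45
Changed element was NOT the min; min changes only if 45 < -20.
New min = -20; changed? no

Answer: no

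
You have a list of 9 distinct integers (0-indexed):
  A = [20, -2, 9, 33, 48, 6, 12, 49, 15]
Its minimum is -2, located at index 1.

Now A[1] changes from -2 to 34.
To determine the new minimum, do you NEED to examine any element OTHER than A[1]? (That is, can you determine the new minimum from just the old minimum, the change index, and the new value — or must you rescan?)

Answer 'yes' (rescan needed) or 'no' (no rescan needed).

Old min = -2 at index 1
Change at index 1: -2 -> 34
Index 1 WAS the min and new value 34 > old min -2. Must rescan other elements to find the new min.
Needs rescan: yes

Answer: yes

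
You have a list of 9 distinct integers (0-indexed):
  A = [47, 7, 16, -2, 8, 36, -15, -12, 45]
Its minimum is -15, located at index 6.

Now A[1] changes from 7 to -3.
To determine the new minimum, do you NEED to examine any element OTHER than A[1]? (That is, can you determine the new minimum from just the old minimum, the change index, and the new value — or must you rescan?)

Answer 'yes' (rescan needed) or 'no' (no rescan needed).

Answer: no

Derivation:
Old min = -15 at index 6
Change at index 1: 7 -> -3
Index 1 was NOT the min. New min = min(-15, -3). No rescan of other elements needed.
Needs rescan: no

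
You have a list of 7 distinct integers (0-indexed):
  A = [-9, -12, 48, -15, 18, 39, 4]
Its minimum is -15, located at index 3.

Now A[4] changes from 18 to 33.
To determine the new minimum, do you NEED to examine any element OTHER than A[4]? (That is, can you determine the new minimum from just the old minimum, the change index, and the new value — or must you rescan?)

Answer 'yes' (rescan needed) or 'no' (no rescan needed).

Answer: no

Derivation:
Old min = -15 at index 3
Change at index 4: 18 -> 33
Index 4 was NOT the min. New min = min(-15, 33). No rescan of other elements needed.
Needs rescan: no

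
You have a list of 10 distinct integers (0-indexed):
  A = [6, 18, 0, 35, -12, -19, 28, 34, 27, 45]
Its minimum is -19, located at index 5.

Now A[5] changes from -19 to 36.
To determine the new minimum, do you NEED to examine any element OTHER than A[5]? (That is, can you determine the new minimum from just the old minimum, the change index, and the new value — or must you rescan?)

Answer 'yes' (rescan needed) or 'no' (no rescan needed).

Old min = -19 at index 5
Change at index 5: -19 -> 36
Index 5 WAS the min and new value 36 > old min -19. Must rescan other elements to find the new min.
Needs rescan: yes

Answer: yes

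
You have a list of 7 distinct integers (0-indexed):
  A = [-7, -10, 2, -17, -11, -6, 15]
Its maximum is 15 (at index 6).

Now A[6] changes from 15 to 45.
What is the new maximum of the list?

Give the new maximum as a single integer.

Old max = 15 (at index 6)
Change: A[6] 15 -> 45
Changed element WAS the max -> may need rescan.
  Max of remaining elements: 2
  New max = max(45, 2) = 45

Answer: 45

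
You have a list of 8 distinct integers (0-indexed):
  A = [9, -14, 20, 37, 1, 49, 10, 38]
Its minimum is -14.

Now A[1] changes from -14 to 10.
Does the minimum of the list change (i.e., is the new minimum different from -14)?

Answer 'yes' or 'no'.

Old min = -14
Change: A[1] -14 -> 10
Changed element was the min; new min must be rechecked.
New min = 1; changed? yes

Answer: yes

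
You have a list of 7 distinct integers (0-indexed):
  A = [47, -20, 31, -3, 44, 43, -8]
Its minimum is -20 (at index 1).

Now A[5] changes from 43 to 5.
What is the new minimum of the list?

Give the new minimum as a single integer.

Answer: -20

Derivation:
Old min = -20 (at index 1)
Change: A[5] 43 -> 5
Changed element was NOT the old min.
  New min = min(old_min, new_val) = min(-20, 5) = -20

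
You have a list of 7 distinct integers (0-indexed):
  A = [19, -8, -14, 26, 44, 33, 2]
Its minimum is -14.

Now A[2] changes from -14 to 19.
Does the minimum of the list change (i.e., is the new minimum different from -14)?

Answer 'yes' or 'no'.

Old min = -14
Change: A[2] -14 -> 19
Changed element was the min; new min must be rechecked.
New min = -8; changed? yes

Answer: yes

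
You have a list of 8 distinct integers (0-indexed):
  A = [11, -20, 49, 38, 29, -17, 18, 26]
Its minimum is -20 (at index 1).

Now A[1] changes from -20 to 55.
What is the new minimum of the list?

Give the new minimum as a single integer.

Old min = -20 (at index 1)
Change: A[1] -20 -> 55
Changed element WAS the min. Need to check: is 55 still <= all others?
  Min of remaining elements: -17
  New min = min(55, -17) = -17

Answer: -17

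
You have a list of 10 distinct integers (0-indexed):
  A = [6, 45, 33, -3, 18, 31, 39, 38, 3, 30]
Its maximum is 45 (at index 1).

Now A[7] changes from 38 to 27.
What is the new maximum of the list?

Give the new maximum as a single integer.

Answer: 45

Derivation:
Old max = 45 (at index 1)
Change: A[7] 38 -> 27
Changed element was NOT the old max.
  New max = max(old_max, new_val) = max(45, 27) = 45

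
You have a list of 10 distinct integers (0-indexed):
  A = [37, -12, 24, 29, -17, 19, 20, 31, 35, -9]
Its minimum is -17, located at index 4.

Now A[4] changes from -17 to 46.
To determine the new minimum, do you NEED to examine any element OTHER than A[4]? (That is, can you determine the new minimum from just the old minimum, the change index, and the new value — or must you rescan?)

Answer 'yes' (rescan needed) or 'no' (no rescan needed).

Old min = -17 at index 4
Change at index 4: -17 -> 46
Index 4 WAS the min and new value 46 > old min -17. Must rescan other elements to find the new min.
Needs rescan: yes

Answer: yes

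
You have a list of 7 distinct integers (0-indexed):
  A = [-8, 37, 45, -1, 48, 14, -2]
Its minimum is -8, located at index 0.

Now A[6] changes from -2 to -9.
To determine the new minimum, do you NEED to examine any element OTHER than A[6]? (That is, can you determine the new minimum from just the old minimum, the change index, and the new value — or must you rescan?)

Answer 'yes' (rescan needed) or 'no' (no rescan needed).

Answer: no

Derivation:
Old min = -8 at index 0
Change at index 6: -2 -> -9
Index 6 was NOT the min. New min = min(-8, -9). No rescan of other elements needed.
Needs rescan: no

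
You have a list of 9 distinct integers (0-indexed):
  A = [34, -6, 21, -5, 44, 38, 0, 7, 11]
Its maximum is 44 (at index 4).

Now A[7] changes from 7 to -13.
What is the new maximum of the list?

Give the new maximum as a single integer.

Old max = 44 (at index 4)
Change: A[7] 7 -> -13
Changed element was NOT the old max.
  New max = max(old_max, new_val) = max(44, -13) = 44

Answer: 44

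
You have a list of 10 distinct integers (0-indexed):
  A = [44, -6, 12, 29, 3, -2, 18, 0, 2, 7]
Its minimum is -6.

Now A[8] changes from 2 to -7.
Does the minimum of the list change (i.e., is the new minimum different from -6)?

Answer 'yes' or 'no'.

Answer: yes

Derivation:
Old min = -6
Change: A[8] 2 -> -7
Changed element was NOT the min; min changes only if -7 < -6.
New min = -7; changed? yes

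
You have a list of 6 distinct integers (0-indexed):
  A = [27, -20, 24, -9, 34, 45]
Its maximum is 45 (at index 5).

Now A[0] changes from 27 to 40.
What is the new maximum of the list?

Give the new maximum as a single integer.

Old max = 45 (at index 5)
Change: A[0] 27 -> 40
Changed element was NOT the old max.
  New max = max(old_max, new_val) = max(45, 40) = 45

Answer: 45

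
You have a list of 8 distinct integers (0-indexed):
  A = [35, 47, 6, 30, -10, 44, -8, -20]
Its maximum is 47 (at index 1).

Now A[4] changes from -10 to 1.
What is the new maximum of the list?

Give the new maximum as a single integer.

Old max = 47 (at index 1)
Change: A[4] -10 -> 1
Changed element was NOT the old max.
  New max = max(old_max, new_val) = max(47, 1) = 47

Answer: 47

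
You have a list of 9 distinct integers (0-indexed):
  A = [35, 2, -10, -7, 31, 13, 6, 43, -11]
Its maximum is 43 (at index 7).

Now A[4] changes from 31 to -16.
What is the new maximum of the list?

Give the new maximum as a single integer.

Old max = 43 (at index 7)
Change: A[4] 31 -> -16
Changed element was NOT the old max.
  New max = max(old_max, new_val) = max(43, -16) = 43

Answer: 43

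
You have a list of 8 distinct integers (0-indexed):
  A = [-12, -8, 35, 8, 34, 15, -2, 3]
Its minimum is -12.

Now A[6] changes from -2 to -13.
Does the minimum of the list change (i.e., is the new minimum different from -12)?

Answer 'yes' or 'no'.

Old min = -12
Change: A[6] -2 -> -13
Changed element was NOT the min; min changes only if -13 < -12.
New min = -13; changed? yes

Answer: yes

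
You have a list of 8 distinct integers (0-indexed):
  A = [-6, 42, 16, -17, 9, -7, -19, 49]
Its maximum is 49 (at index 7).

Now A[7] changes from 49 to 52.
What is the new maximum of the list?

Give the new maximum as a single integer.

Old max = 49 (at index 7)
Change: A[7] 49 -> 52
Changed element WAS the max -> may need rescan.
  Max of remaining elements: 42
  New max = max(52, 42) = 52

Answer: 52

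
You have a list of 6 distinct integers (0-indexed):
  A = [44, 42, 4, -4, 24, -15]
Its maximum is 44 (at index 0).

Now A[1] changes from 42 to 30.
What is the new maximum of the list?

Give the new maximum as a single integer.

Answer: 44

Derivation:
Old max = 44 (at index 0)
Change: A[1] 42 -> 30
Changed element was NOT the old max.
  New max = max(old_max, new_val) = max(44, 30) = 44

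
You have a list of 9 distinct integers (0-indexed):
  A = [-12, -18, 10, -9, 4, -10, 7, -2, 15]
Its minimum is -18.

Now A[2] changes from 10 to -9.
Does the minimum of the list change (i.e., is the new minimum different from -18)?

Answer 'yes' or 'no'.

Answer: no

Derivation:
Old min = -18
Change: A[2] 10 -> -9
Changed element was NOT the min; min changes only if -9 < -18.
New min = -18; changed? no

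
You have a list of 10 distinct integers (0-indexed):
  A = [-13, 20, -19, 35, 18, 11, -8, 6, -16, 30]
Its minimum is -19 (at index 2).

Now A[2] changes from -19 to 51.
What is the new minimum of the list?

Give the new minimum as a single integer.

Answer: -16

Derivation:
Old min = -19 (at index 2)
Change: A[2] -19 -> 51
Changed element WAS the min. Need to check: is 51 still <= all others?
  Min of remaining elements: -16
  New min = min(51, -16) = -16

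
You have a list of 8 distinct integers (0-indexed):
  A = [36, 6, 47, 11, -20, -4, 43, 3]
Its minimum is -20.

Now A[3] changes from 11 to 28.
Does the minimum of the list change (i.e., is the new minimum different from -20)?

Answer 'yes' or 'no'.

Answer: no

Derivation:
Old min = -20
Change: A[3] 11 -> 28
Changed element was NOT the min; min changes only if 28 < -20.
New min = -20; changed? no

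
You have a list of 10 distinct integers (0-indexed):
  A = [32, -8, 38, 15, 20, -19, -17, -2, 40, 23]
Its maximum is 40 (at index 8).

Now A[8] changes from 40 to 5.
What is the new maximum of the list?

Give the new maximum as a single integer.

Old max = 40 (at index 8)
Change: A[8] 40 -> 5
Changed element WAS the max -> may need rescan.
  Max of remaining elements: 38
  New max = max(5, 38) = 38

Answer: 38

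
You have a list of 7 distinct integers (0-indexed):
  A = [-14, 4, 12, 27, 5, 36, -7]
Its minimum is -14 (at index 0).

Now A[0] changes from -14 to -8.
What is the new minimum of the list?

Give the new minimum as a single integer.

Old min = -14 (at index 0)
Change: A[0] -14 -> -8
Changed element WAS the min. Need to check: is -8 still <= all others?
  Min of remaining elements: -7
  New min = min(-8, -7) = -8

Answer: -8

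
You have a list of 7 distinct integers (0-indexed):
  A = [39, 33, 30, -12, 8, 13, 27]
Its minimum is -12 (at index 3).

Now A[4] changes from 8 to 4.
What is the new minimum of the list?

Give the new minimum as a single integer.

Old min = -12 (at index 3)
Change: A[4] 8 -> 4
Changed element was NOT the old min.
  New min = min(old_min, new_val) = min(-12, 4) = -12

Answer: -12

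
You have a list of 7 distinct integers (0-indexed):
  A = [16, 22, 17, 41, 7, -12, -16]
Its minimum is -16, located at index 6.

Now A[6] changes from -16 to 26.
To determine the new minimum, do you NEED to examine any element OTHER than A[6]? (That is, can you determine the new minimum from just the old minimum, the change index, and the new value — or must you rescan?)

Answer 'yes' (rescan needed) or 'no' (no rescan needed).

Answer: yes

Derivation:
Old min = -16 at index 6
Change at index 6: -16 -> 26
Index 6 WAS the min and new value 26 > old min -16. Must rescan other elements to find the new min.
Needs rescan: yes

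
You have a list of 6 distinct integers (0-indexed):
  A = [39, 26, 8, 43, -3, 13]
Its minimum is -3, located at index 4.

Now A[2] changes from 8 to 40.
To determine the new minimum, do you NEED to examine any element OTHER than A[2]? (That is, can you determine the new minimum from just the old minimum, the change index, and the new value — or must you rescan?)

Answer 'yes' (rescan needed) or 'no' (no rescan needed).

Answer: no

Derivation:
Old min = -3 at index 4
Change at index 2: 8 -> 40
Index 2 was NOT the min. New min = min(-3, 40). No rescan of other elements needed.
Needs rescan: no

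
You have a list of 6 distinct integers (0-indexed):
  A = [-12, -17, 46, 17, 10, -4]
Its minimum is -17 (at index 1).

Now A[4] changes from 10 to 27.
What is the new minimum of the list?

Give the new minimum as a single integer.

Old min = -17 (at index 1)
Change: A[4] 10 -> 27
Changed element was NOT the old min.
  New min = min(old_min, new_val) = min(-17, 27) = -17

Answer: -17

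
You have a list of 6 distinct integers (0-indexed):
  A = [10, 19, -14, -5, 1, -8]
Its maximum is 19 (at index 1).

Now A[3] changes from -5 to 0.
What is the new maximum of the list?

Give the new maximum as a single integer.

Old max = 19 (at index 1)
Change: A[3] -5 -> 0
Changed element was NOT the old max.
  New max = max(old_max, new_val) = max(19, 0) = 19

Answer: 19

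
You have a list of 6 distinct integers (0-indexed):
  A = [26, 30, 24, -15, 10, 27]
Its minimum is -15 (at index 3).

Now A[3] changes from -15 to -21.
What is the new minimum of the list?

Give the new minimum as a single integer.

Old min = -15 (at index 3)
Change: A[3] -15 -> -21
Changed element WAS the min. Need to check: is -21 still <= all others?
  Min of remaining elements: 10
  New min = min(-21, 10) = -21

Answer: -21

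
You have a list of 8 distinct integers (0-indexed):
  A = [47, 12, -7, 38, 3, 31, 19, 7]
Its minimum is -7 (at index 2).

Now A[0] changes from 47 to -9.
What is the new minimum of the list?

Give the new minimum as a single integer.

Old min = -7 (at index 2)
Change: A[0] 47 -> -9
Changed element was NOT the old min.
  New min = min(old_min, new_val) = min(-7, -9) = -9

Answer: -9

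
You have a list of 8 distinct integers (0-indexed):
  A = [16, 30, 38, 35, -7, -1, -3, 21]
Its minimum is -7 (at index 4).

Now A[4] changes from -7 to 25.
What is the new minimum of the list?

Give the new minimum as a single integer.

Old min = -7 (at index 4)
Change: A[4] -7 -> 25
Changed element WAS the min. Need to check: is 25 still <= all others?
  Min of remaining elements: -3
  New min = min(25, -3) = -3

Answer: -3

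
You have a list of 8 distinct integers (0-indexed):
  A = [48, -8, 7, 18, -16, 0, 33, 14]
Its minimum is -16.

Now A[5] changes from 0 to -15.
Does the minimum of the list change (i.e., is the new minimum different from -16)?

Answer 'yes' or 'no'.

Old min = -16
Change: A[5] 0 -> -15
Changed element was NOT the min; min changes only if -15 < -16.
New min = -16; changed? no

Answer: no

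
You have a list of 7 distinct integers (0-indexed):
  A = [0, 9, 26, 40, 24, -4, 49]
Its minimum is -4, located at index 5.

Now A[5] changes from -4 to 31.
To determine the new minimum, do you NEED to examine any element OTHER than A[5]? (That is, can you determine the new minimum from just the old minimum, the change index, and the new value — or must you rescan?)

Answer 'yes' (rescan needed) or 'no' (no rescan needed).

Old min = -4 at index 5
Change at index 5: -4 -> 31
Index 5 WAS the min and new value 31 > old min -4. Must rescan other elements to find the new min.
Needs rescan: yes

Answer: yes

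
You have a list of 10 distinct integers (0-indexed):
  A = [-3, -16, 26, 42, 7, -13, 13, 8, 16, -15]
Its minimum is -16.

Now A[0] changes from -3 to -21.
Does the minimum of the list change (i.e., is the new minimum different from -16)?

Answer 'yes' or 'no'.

Answer: yes

Derivation:
Old min = -16
Change: A[0] -3 -> -21
Changed element was NOT the min; min changes only if -21 < -16.
New min = -21; changed? yes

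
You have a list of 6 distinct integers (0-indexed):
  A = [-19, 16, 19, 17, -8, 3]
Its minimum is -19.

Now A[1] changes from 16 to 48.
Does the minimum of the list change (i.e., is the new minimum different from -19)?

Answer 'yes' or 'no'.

Old min = -19
Change: A[1] 16 -> 48
Changed element was NOT the min; min changes only if 48 < -19.
New min = -19; changed? no

Answer: no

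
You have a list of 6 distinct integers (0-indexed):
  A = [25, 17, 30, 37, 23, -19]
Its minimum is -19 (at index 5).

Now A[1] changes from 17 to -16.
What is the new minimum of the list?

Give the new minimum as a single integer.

Answer: -19

Derivation:
Old min = -19 (at index 5)
Change: A[1] 17 -> -16
Changed element was NOT the old min.
  New min = min(old_min, new_val) = min(-19, -16) = -19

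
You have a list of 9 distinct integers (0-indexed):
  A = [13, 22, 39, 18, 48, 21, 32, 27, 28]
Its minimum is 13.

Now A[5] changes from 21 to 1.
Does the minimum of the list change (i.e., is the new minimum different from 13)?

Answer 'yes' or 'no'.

Old min = 13
Change: A[5] 21 -> 1
Changed element was NOT the min; min changes only if 1 < 13.
New min = 1; changed? yes

Answer: yes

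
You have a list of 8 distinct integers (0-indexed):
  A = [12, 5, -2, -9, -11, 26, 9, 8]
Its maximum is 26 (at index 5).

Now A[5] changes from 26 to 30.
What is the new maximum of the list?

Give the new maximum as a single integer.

Old max = 26 (at index 5)
Change: A[5] 26 -> 30
Changed element WAS the max -> may need rescan.
  Max of remaining elements: 12
  New max = max(30, 12) = 30

Answer: 30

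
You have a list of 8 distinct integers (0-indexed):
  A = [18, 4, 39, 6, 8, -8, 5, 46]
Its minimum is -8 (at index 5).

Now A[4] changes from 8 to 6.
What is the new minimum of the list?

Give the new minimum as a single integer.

Old min = -8 (at index 5)
Change: A[4] 8 -> 6
Changed element was NOT the old min.
  New min = min(old_min, new_val) = min(-8, 6) = -8

Answer: -8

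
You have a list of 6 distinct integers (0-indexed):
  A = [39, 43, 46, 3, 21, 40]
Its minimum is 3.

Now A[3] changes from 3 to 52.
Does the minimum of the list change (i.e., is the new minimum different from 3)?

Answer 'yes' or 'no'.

Answer: yes

Derivation:
Old min = 3
Change: A[3] 3 -> 52
Changed element was the min; new min must be rechecked.
New min = 21; changed? yes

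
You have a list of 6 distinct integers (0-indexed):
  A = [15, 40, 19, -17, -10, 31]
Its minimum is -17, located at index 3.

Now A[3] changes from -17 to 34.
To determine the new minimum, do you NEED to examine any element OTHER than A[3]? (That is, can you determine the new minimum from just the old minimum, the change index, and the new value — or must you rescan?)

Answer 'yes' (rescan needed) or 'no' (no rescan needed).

Old min = -17 at index 3
Change at index 3: -17 -> 34
Index 3 WAS the min and new value 34 > old min -17. Must rescan other elements to find the new min.
Needs rescan: yes

Answer: yes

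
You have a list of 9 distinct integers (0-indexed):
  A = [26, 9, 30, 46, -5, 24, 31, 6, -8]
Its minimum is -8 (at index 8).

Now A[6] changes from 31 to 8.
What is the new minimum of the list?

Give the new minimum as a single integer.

Answer: -8

Derivation:
Old min = -8 (at index 8)
Change: A[6] 31 -> 8
Changed element was NOT the old min.
  New min = min(old_min, new_val) = min(-8, 8) = -8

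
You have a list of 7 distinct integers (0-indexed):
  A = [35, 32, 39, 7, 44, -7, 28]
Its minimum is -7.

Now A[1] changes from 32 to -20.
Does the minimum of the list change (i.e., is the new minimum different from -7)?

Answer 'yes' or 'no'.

Old min = -7
Change: A[1] 32 -> -20
Changed element was NOT the min; min changes only if -20 < -7.
New min = -20; changed? yes

Answer: yes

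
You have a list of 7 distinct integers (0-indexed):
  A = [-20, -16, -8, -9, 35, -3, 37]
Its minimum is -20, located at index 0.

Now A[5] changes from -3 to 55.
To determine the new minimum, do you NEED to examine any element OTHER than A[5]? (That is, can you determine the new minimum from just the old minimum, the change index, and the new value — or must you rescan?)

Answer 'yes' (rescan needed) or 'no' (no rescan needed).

Answer: no

Derivation:
Old min = -20 at index 0
Change at index 5: -3 -> 55
Index 5 was NOT the min. New min = min(-20, 55). No rescan of other elements needed.
Needs rescan: no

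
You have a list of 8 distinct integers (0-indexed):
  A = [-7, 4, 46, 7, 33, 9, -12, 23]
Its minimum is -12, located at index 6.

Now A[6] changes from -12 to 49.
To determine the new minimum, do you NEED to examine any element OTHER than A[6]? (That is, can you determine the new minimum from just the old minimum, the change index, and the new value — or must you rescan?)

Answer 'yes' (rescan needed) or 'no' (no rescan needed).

Old min = -12 at index 6
Change at index 6: -12 -> 49
Index 6 WAS the min and new value 49 > old min -12. Must rescan other elements to find the new min.
Needs rescan: yes

Answer: yes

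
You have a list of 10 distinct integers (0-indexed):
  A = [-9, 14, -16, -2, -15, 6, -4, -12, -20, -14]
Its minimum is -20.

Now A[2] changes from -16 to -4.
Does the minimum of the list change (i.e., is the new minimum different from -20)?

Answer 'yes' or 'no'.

Answer: no

Derivation:
Old min = -20
Change: A[2] -16 -> -4
Changed element was NOT the min; min changes only if -4 < -20.
New min = -20; changed? no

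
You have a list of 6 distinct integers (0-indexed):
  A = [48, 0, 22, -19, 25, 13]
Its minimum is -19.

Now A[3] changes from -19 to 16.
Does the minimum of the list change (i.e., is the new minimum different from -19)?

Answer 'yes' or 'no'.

Old min = -19
Change: A[3] -19 -> 16
Changed element was the min; new min must be rechecked.
New min = 0; changed? yes

Answer: yes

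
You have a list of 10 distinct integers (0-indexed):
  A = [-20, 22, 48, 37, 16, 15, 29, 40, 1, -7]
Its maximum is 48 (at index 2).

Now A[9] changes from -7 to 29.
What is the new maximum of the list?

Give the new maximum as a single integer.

Answer: 48

Derivation:
Old max = 48 (at index 2)
Change: A[9] -7 -> 29
Changed element was NOT the old max.
  New max = max(old_max, new_val) = max(48, 29) = 48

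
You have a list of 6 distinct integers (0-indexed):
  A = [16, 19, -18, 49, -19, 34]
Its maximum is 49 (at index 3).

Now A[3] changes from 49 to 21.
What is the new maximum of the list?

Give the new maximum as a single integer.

Old max = 49 (at index 3)
Change: A[3] 49 -> 21
Changed element WAS the max -> may need rescan.
  Max of remaining elements: 34
  New max = max(21, 34) = 34

Answer: 34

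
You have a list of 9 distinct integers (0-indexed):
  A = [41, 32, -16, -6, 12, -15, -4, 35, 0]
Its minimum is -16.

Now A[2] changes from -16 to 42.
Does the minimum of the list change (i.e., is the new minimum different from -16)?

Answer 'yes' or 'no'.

Answer: yes

Derivation:
Old min = -16
Change: A[2] -16 -> 42
Changed element was the min; new min must be rechecked.
New min = -15; changed? yes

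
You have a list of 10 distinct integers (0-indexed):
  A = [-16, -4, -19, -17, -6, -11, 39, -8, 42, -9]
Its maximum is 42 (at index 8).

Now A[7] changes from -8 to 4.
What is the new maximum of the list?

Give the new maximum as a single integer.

Answer: 42

Derivation:
Old max = 42 (at index 8)
Change: A[7] -8 -> 4
Changed element was NOT the old max.
  New max = max(old_max, new_val) = max(42, 4) = 42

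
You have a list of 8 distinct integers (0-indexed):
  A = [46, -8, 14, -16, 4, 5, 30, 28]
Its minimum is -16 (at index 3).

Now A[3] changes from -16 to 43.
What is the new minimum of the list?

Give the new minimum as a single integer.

Old min = -16 (at index 3)
Change: A[3] -16 -> 43
Changed element WAS the min. Need to check: is 43 still <= all others?
  Min of remaining elements: -8
  New min = min(43, -8) = -8

Answer: -8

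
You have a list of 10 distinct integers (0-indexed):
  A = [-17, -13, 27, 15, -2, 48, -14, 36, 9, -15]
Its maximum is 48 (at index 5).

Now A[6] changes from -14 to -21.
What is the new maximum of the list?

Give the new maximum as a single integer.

Answer: 48

Derivation:
Old max = 48 (at index 5)
Change: A[6] -14 -> -21
Changed element was NOT the old max.
  New max = max(old_max, new_val) = max(48, -21) = 48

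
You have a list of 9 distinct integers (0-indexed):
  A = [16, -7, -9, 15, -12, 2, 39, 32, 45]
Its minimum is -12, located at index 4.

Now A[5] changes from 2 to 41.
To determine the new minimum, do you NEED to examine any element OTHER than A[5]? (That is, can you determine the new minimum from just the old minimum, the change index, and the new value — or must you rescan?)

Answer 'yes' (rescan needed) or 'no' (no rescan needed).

Old min = -12 at index 4
Change at index 5: 2 -> 41
Index 5 was NOT the min. New min = min(-12, 41). No rescan of other elements needed.
Needs rescan: no

Answer: no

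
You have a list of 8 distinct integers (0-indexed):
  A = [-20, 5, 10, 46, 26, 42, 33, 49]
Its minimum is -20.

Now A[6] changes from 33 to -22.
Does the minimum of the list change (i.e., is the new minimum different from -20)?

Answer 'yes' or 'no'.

Old min = -20
Change: A[6] 33 -> -22
Changed element was NOT the min; min changes only if -22 < -20.
New min = -22; changed? yes

Answer: yes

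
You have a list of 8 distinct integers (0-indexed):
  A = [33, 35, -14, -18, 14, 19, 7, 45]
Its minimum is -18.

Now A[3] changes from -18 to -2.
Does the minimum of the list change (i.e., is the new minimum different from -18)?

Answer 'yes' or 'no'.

Answer: yes

Derivation:
Old min = -18
Change: A[3] -18 -> -2
Changed element was the min; new min must be rechecked.
New min = -14; changed? yes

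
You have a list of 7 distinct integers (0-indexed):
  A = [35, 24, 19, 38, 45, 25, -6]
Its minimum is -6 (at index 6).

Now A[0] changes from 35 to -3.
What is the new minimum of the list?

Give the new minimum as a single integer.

Old min = -6 (at index 6)
Change: A[0] 35 -> -3
Changed element was NOT the old min.
  New min = min(old_min, new_val) = min(-6, -3) = -6

Answer: -6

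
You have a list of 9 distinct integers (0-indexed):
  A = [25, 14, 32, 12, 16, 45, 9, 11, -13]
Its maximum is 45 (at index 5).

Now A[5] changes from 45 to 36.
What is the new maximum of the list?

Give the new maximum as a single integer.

Answer: 36

Derivation:
Old max = 45 (at index 5)
Change: A[5] 45 -> 36
Changed element WAS the max -> may need rescan.
  Max of remaining elements: 32
  New max = max(36, 32) = 36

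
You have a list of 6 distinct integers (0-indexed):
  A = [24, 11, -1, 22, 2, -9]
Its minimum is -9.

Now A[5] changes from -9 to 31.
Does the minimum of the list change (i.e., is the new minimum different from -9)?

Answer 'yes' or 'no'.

Old min = -9
Change: A[5] -9 -> 31
Changed element was the min; new min must be rechecked.
New min = -1; changed? yes

Answer: yes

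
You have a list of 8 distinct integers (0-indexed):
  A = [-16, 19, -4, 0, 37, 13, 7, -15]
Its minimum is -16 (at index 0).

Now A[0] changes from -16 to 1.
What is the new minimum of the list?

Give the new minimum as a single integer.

Old min = -16 (at index 0)
Change: A[0] -16 -> 1
Changed element WAS the min. Need to check: is 1 still <= all others?
  Min of remaining elements: -15
  New min = min(1, -15) = -15

Answer: -15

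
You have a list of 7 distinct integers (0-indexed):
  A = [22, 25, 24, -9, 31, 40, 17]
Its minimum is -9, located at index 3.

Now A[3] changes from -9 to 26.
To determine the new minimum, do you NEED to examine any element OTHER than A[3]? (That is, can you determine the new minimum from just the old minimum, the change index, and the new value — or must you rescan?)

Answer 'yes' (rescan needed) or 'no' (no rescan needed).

Answer: yes

Derivation:
Old min = -9 at index 3
Change at index 3: -9 -> 26
Index 3 WAS the min and new value 26 > old min -9. Must rescan other elements to find the new min.
Needs rescan: yes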